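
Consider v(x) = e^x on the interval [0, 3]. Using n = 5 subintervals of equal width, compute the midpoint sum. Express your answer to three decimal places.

Δx = (3 − 0)/5 = 0.6.
Midpoints: 0.3, 0.9, 1.5, 2.1, 2.7.
v(0.3) ≈ 1.350, v(0.9) ≈ 2.460, v(1.5) ≈ 4.482, v(2.1) ≈ 8.166, v(2.7) ≈ 14.880.
Sum = Δx · [v(0.3) + v(0.9) + v(1.5) + v(2.1) + v(2.7)].
Sum ≈ 18.802.

18.802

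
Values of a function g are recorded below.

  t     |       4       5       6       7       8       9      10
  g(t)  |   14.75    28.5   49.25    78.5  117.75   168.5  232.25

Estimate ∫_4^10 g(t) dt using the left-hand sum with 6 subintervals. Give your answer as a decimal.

457.25

Δt = 1.
Sum = 1·[14.75 + 28.5 + 49.25 + 78.5 + 117.75 + 168.5] = 457.25.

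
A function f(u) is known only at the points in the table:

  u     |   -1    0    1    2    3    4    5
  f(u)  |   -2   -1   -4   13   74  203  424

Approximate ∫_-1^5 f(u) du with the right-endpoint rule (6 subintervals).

709

Δu = 1.
Sum = 1·[(-1) + (-4) + 13 + 74 + 203 + 424] = 709.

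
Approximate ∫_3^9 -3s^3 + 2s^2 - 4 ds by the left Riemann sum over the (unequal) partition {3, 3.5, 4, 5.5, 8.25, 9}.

-2715.09765625

Subinterval widths: 0.5, 0.5, 1.5, 2.75, 0.75.
Left endpoints: 3, 3.5, 4, 5.5, 8.25.
f(3) = -67, f(3.5) = -108.125, f(4) = -164, f(5.5) = -442.625, f(8.25) = -1552.421875.
Sum = Σ Δs_i · f(s_i).
Sum = -2715.09765625.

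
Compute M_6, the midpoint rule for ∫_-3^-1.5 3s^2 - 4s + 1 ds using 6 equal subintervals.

38.6015625

Δs = (-1.5 − (-3))/6 = 0.25.
Midpoints: -2.875, -2.625, -2.375, -2.125, -1.875, -1.625.
f(-2.875) = 37.296875, f(-2.625) = 32.171875, f(-2.375) = 27.421875, f(-2.125) = 23.046875, f(-1.875) = 19.046875, f(-1.625) = 15.421875.
Sum = Δs · [f(-2.875) + f(-2.625) + f(-2.375) + ...].
Sum = 38.6015625.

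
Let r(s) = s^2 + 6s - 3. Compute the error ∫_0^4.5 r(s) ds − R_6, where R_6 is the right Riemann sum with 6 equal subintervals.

Exact integral: ∫_0^4.5 r(s) ds = 77.625.
R_6 = 95.765625.
Error = 77.625 − 95.765625 = -18.140625.

-18.140625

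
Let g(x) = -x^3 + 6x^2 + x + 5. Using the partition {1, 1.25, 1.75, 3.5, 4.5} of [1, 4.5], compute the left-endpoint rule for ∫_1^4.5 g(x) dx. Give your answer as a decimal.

83.30078125

Subinterval widths: 0.25, 0.5, 1.75, 1.
Left endpoints: 1, 1.25, 1.75, 3.5.
g(1) = 11, g(1.25) = 13.671875, g(1.75) = 19.765625, g(3.5) = 39.125.
Sum = Σ Δx_i · g(x_i).
Sum = 83.30078125.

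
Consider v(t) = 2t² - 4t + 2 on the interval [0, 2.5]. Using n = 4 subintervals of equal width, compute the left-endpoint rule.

2.4609375

Δt = (2.5 − 0)/4 = 0.625.
Left endpoints: 0, 0.625, 1.25, 1.875.
v(0) = 2, v(0.625) = 0.28125, v(1.25) = 0.125, v(1.875) = 1.53125.
Sum = Δt · [v(0) + v(0.625) + v(1.25) + v(1.875)].
Sum = 2.4609375.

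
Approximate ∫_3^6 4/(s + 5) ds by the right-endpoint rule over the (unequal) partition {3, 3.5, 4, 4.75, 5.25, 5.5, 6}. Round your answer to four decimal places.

Subinterval widths: 0.5, 0.5, 0.75, 0.5, 0.25, 0.5.
Right endpoints: 3.5, 4, 4.75, 5.25, 5.5, 6.
f(3.5) = 8/17, f(4) = 4/9, f(4.75) = 16/39, f(5.25) = 16/41, f(5.5) = 8/21, f(6) = 4/11.
Sum = Σ Δs_i · f(s_i).
Sum ≈ 1.2374.

1.2374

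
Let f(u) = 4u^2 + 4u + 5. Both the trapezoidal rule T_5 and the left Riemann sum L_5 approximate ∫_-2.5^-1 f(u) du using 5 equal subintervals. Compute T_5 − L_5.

T_5 = 16.59.
L_5 = 18.84.
T_5 − L_5 = -2.25.

-2.25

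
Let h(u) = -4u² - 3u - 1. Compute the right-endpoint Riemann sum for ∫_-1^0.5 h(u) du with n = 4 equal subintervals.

-2.296875

Δu = (0.5 − (-1))/4 = 0.375.
Right endpoints: -0.625, -0.25, 0.125, 0.5.
h(-0.625) = -0.6875, h(-0.25) = -0.5, h(0.125) = -1.4375, h(0.5) = -3.5.
Sum = Δu · [h(-0.625) + h(-0.25) + h(0.125) + h(0.5)].
Sum = -2.296875.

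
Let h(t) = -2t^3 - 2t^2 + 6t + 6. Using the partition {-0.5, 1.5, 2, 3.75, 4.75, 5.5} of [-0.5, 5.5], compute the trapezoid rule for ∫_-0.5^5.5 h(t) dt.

Subinterval widths: 2, 0.5, 1.75, 1, 0.75.
h(-0.5) = 2.75, h(1.5) = 3.75, h(2) = -6, h(3.75) = -105.09375, h(4.75) = -224.96875, h(5.5) = -354.25.
On each subinterval the trapezoid contributes (Δt_i/2)·[h(t_{i-1}) + h(t_i)].
Sum = -473.5078125.

-473.5078125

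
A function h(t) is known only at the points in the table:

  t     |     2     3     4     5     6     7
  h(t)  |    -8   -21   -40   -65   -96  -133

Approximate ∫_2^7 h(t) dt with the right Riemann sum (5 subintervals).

Δt = 1.
Sum = 1·[(-21) + (-40) + (-65) + (-96) + (-133)] = -355.

-355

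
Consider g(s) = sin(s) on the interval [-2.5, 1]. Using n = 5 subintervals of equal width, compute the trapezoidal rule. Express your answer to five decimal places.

-1.28622

Δs = (1 − (-2.5))/5 = 0.7.
g(-2.5) ≈ -0.59847, g(-1.8) ≈ -0.97385, g(-1.1) ≈ -0.89121, g(-0.4) ≈ -0.38942, g(0.3) ≈ 0.29552, g(1) ≈ 0.84147.
T_5 = (Δs/2)·[g(s_0) + 2g(s_1) + ... + 2g(s_{4}) + g(s_5)].
Sum ≈ -1.28622.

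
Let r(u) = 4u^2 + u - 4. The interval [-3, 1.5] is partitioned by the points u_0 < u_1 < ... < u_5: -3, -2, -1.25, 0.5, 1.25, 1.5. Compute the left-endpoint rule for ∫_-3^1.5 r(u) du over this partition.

Subinterval widths: 1, 0.75, 1.75, 0.75, 0.25.
Left endpoints: -3, -2, -1.25, 0.5, 1.25.
r(-3) = 29, r(-2) = 10, r(-1.25) = 1, r(0.5) = -2.5, r(1.25) = 3.5.
Sum = Σ Δu_i · r(u_i).
Sum = 37.25.

37.25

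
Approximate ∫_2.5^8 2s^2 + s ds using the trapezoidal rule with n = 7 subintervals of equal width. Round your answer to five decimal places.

360.92347

Δs = (8 − 2.5)/7 = 11/14.
f(2.5) = 15, f(23/7) = 1219/49, f(57/14) = 1824/49, f(34/7) = 2550/49, f(79/14) = 3397/49, f(45/7) = 4365/49, f(101/14) = 5454/49, f(8) = 136.
T_7 = (Δs/2)·[f(s_0) + 2f(s_1) + ... + 2f(s_{6}) + f(s_7)].
Sum ≈ 360.92347.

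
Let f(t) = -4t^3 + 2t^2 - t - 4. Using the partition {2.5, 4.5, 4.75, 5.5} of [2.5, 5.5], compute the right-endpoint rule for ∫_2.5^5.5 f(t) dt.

Subinterval widths: 2, 0.25, 0.75.
Right endpoints: 4.5, 4.75, 5.5.
f(4.5) = -332.5, f(4.75) = -392.3125, f(5.5) = -614.5.
Sum = Σ Δt_i · f(t_i).
Sum = -1223.953125.

-1223.953125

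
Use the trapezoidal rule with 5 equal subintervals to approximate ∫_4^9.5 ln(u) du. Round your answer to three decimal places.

Δu = (9.5 − 4)/5 = 1.1.
f(4) ≈ 1.386, f(5.1) ≈ 1.629, f(6.2) ≈ 1.825, f(7.3) ≈ 1.988, f(8.4) ≈ 2.128, f(9.5) ≈ 2.251.
T_5 = (Δu/2)·[f(u_0) + 2f(u_1) + ... + 2f(u_{4}) + f(u_5)].
Sum ≈ 10.328.

10.328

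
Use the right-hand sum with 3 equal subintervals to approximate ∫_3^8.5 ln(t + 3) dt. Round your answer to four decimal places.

Δt = (8.5 − 3)/3 = 11/6.
Right endpoints: 29/6, 20/3, 8.5.
f(29/6) ≈ 2.0584, f(20/3) ≈ 2.2687, f(8.5) ≈ 2.4423.
Sum = Δt · [f(29/6) + f(20/3) + f(8.5)].
Sum ≈ 12.4106.

12.4106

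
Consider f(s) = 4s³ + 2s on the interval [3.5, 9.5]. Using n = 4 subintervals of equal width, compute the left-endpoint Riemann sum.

Δs = (9.5 − 3.5)/4 = 1.5.
Left endpoints: 3.5, 5, 6.5, 8.
f(3.5) = 178.5, f(5) = 510, f(6.5) = 1111.5, f(8) = 2064.
Sum = Δs · [f(3.5) + f(5) + f(6.5) + f(8)].
Sum = 5796.

5796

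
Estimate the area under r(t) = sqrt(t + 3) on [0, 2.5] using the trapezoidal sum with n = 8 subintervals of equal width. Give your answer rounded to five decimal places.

Δt = (2.5 − 0)/8 = 0.3125.
r(0) ≈ 1.73205, r(0.3125) ≈ 1.82003, r(0.625) ≈ 1.90394, r(0.9375) ≈ 1.98431, r(1.25) ≈ 2.06155, r(1.5625) ≈ 2.13600, r(1.875) ≈ 2.20794, r(2.1875) ≈ 2.27761, r(2.5) ≈ 2.34521.
T_8 = (Δt/2)·[r(t_0) + 2r(t_1) + ... + 2r(t_{7}) + r(t_8)].
Sum ≈ 5.13438.

5.13438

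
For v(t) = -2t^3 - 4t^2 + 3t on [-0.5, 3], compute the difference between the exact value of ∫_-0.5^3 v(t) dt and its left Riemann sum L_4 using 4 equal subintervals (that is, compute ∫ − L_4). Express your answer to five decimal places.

-29.31706

Exact integral: ∫_-0.5^3 v(t) dt ≈ -63.5104167.
L_4 ≈ -34.1933594.
Error ≈ -63.5104167 − (-34.1933594) ≈ -29.31706.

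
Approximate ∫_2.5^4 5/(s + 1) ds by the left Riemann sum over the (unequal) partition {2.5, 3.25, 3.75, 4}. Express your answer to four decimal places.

1.9228

Subinterval widths: 0.75, 0.5, 0.25.
Left endpoints: 2.5, 3.25, 3.75.
f(2.5) = 10/7, f(3.25) = 20/17, f(3.75) = 20/19.
Sum = Σ Δs_i · f(s_i).
Sum ≈ 1.9228.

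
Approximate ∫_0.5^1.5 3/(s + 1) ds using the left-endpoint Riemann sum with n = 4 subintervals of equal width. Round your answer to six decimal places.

1.636905

Δs = (1.5 − 0.5)/4 = 0.25.
Left endpoints: 0.5, 0.75, 1, 1.25.
f(0.5) = 2, f(0.75) = 12/7, f(1) = 1.5, f(1.25) = 4/3.
Sum = Δs · [f(0.5) + f(0.75) + f(1) + f(1.25)].
Sum ≈ 1.636905.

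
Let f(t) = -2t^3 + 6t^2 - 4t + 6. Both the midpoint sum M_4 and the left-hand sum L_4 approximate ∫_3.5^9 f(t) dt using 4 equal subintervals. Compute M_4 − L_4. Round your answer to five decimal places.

-593.06543

M_4 ≈ -1910.4228516.
L_4 ≈ -1317.3574219.
M_4 − L_4 ≈ -593.06543.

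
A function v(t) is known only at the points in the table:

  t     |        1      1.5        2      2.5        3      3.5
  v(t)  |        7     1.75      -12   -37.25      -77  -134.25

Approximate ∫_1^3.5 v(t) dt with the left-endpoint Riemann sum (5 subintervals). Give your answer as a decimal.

Δt = 0.5.
Sum = 0.5·[7 + 1.75 + (-12) + (-37.25) + (-77)] = -58.75.

-58.75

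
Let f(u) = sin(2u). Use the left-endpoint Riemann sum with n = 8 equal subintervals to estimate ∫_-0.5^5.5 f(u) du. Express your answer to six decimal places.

Δu = (5.5 − (-0.5))/8 = 0.75.
Left endpoints: -0.5, 0.25, 1, 1.75, 2.5, 3.25, 4, 4.75.
f(-0.5) ≈ -0.841471, f(0.25) ≈ 0.479426, f(1) ≈ 0.909297, f(1.75) ≈ -0.350783, f(2.5) ≈ -0.958924, f(3.25) ≈ 0.215120, f(4) ≈ 0.989358, f(4.75) ≈ -0.075151.
Sum = Δu · [f(-0.5) + f(0.25) + f(1) + ...].
Sum ≈ 0.275154.

0.275154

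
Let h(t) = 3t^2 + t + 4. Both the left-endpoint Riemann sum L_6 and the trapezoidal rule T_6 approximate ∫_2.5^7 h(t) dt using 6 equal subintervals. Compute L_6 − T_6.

-49.78125

L_6 = 318.234375.
T_6 = 368.015625.
L_6 − T_6 = -49.78125.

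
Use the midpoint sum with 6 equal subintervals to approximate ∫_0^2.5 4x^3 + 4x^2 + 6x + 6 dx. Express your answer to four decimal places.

Δx = (2.5 − 0)/6 = 5/12.
Midpoints: 5/24, 0.625, 25/24, 35/24, 1.875, 55/24.
f(5/24) = 25781/3456, f(0.625) = 12.2890625, f(25/24) = 72961/3456, f(35/24) = 123251/3456, f(1.875) = 57.6796875, f(55/24) = 307231/3456.
Sum = Δx · [f(5/24) + f(0.625) + f(25/24) + ...].
Sum ≈ 92.9586.

92.9586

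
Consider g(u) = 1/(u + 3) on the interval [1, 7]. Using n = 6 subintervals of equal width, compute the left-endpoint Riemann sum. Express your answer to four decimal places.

Δu = (7 − 1)/6 = 1.
Left endpoints: 1, 2, 3, 4, 5, 6.
g(1) = 0.25, g(2) = 0.2, g(3) = 1/6, g(4) = 1/7, g(5) = 0.125, g(6) = 1/9.
Sum = Δu · [g(1) + g(2) + g(3) + ...].
Sum ≈ 0.9956.

0.9956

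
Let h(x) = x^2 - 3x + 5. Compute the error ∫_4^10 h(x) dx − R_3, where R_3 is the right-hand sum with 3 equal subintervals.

Exact integral: ∫_4^10 h(x) dx = 216.
R_3 = 286.
Error = 216 − 286 = -70.

-70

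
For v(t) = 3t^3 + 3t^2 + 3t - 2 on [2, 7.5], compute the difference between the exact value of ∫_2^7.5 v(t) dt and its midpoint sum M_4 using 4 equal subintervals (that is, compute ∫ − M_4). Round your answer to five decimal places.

Exact integral: ∫_2^7.5 v(t) dt = 2842.296875.
M_4 ≈ 2802.6528320.
Error ≈ 2842.296875 − 2802.6528320 ≈ 39.64404.

39.64404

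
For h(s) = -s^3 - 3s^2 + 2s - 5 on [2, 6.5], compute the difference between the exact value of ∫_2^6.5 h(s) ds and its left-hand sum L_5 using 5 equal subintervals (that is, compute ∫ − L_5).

Exact integral: ∫_2^6.5 h(s) ds = -693.140625.
L_5 = -535.14.
Error = -693.140625 − (-535.14) = -158.000625.

-158.000625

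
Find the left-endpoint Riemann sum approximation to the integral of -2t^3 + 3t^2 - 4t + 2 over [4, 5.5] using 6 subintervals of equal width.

-232.0546875

Δt = (5.5 − 4)/6 = 0.25.
Left endpoints: 4, 4.25, 4.5, 4.75, 5, 5.25.
f(4) = -94, f(4.25) = -114.34375, f(4.5) = -137.5, f(4.75) = -163.65625, f(5) = -193, f(5.25) = -225.71875.
Sum = Δt · [f(4) + f(4.25) + f(4.5) + ...].
Sum = -232.0546875.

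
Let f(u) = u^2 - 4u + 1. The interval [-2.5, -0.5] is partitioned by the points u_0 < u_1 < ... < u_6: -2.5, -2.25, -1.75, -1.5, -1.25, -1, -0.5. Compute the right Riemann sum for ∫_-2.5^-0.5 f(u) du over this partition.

16.625

Subinterval widths: 0.25, 0.5, 0.25, 0.25, 0.25, 0.5.
Right endpoints: -2.25, -1.75, -1.5, -1.25, -1, -0.5.
f(-2.25) = 15.0625, f(-1.75) = 11.0625, f(-1.5) = 9.25, f(-1.25) = 7.5625, f(-1) = 6, f(-0.5) = 3.25.
Sum = Σ Δu_i · f(u_i).
Sum = 16.625.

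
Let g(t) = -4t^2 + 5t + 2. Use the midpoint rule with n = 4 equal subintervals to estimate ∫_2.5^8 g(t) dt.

Δt = (8 − 2.5)/4 = 1.375.
Midpoints: 3.1875, 4.5625, 5.9375, 7.3125.
g(3.1875) = -22.703125, g(4.5625) = -58.453125, g(5.9375) = -109.328125, g(7.3125) = -175.328125.
Sum = Δt · [g(3.1875) + g(4.5625) + g(5.9375) + g(7.3125)].
Sum = -502.9921875.

-502.9921875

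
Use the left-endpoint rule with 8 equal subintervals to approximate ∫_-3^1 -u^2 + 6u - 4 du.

-57.5

Δu = (1 − (-3))/8 = 0.5.
Left endpoints: -3, -2.5, -2, -1.5, -1, -0.5, 0, 0.5.
f(-3) = -31, f(-2.5) = -25.25, f(-2) = -20, f(-1.5) = -15.25, f(-1) = -11, f(-0.5) = -7.25, f(0) = -4, f(0.5) = -1.25.
Sum = Δu · [f(-3) + f(-2.5) + f(-2) + ...].
Sum = -57.5.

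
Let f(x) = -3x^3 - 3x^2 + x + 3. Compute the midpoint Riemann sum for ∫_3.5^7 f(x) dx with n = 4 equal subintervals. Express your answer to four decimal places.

-1948.2319

Δx = (7 − 3.5)/4 = 0.875.
Midpoints: 3.9375, 4.8125, 5.6875, 6.5625.
f(3.9375) = -912237/4096, f(4.8125) = -1622191/4096, f(5.6875) = -2622617/4096, f(6.5625) = -3962907/4096.
Sum = Δx · [f(3.9375) + f(4.8125) + f(5.6875) + f(6.5625)].
Sum ≈ -1948.2319.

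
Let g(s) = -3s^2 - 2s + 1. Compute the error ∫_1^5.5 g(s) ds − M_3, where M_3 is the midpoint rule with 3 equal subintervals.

Exact integral: ∫_1^5.5 g(s) ds = -190.125.
M_3 = -187.59375.
Error = -190.125 − (-187.59375) = -2.53125.

-2.53125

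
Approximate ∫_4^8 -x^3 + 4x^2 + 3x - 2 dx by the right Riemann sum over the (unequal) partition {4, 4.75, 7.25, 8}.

Subinterval widths: 0.75, 2.5, 0.75.
Right endpoints: 4.75, 7.25, 8.
f(4.75) = -4.671875, f(7.25) = -151.078125, f(8) = -234.
Sum = Σ Δx_i · f(x_i).
Sum = -556.69921875.

-556.69921875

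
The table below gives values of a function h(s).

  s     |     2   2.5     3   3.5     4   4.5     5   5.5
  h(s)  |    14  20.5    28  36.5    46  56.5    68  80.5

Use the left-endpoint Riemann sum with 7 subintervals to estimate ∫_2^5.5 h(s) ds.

Δs = 0.5.
Sum = 0.5·[14 + 20.5 + 28 + 36.5 + 46 + 56.5 + 68] = 134.75.

134.75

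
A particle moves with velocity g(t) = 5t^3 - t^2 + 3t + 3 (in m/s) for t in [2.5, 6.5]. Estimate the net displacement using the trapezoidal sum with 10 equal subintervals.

2169.26

Δt = (6.5 − 2.5)/10 = 0.4.
g(2.5) = 82.375, g(2.9) = 125.235, g(3.3) = 181.695, g(3.7) = 253.675, g(4.1) = 343.095, g(4.5) = 451.875, g(4.9) = 581.935, g(5.3) = 735.195, g(5.7) = 913.575, g(6.1) = 1118.995, g(6.5) = 1353.375.
T_10 = (Δt/2)·[g(t_0) + 2g(t_1) + ... + 2g(t_{9}) + g(t_10)].
Sum = 2169.26.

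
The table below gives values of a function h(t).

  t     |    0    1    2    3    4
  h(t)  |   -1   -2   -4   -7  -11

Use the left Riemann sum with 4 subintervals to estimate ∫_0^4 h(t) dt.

Δt = 1.
Sum = 1·[(-1) + (-2) + (-4) + (-7)] = -14.

-14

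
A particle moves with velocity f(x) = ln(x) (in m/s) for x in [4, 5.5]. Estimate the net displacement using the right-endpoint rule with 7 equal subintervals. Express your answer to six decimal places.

Δx = (5.5 − 4)/7 = 3/14.
Right endpoints: 59/14, 31/7, 65/14, 34/7, 71/14, 37/7, 5.5.
f(59/14) ≈ 1.438480, f(31/7) ≈ 1.488077, f(65/14) ≈ 1.535330, f(34/7) ≈ 1.580450, f(71/14) ≈ 1.623623, f(37/7) ≈ 1.665008, f(5.5) ≈ 1.704748.
Sum = Δx · [f(59/14) + f(31/7) + f(65/14) + ...].
Sum ≈ 2.364796.

2.364796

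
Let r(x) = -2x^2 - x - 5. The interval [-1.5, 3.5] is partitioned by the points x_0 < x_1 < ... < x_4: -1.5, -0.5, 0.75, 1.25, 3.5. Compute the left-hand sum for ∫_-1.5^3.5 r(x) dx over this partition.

Subinterval widths: 1, 1.25, 0.5, 2.25.
Left endpoints: -1.5, -0.5, 0.75, 1.25.
r(-1.5) = -8, r(-0.5) = -5, r(0.75) = -6.875, r(1.25) = -9.375.
Sum = Σ Δx_i · r(x_i).
Sum = -38.78125.

-38.78125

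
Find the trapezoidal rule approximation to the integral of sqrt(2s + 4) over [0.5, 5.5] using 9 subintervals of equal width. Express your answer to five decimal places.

15.63328

Δs = (5.5 − 0.5)/9 = 5/9.
f(0.5) ≈ 2.23607, f(19/18) ≈ 2.47207, f(29/18) ≈ 2.68742, f(13/6) ≈ 2.88675, f(49/18) ≈ 3.07318, f(59/18) ≈ 3.24893, f(23/6) ≈ 3.41565, f(79/18) ≈ 3.57460, f(89/18) ≈ 3.72678, f(5.5) ≈ 3.87298.
T_9 = (Δs/2)·[f(s_0) + 2f(s_1) + ... + 2f(s_{8}) + f(s_9)].
Sum ≈ 15.63328.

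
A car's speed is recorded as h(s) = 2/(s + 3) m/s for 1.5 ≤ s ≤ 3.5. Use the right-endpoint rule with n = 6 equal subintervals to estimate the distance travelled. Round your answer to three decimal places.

Δs = (3.5 − 1.5)/6 = 1/3.
Right endpoints: 11/6, 13/6, 2.5, 17/6, 19/6, 3.5.
h(11/6) = 12/29, h(13/6) = 12/31, h(2.5) = 4/11, h(17/6) = 12/35, h(19/6) = 12/37, h(3.5) = 4/13.
Sum = Δs · [h(11/6) + h(13/6) + h(2.5) + ...].
Sum ≈ 0.713.

0.713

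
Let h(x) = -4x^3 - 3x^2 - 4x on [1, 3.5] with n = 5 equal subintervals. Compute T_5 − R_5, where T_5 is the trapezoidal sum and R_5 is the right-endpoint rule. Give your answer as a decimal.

T_5 = -216.5625.
R_5 = -269.375.
T_5 − R_5 = 52.8125.

52.8125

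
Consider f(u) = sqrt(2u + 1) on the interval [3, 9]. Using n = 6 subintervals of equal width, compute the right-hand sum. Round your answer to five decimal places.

22.27716

Δu = (9 − 3)/6 = 1.
Right endpoints: 4, 5, 6, 7, 8, 9.
f(4) ≈ 3.00000, f(5) ≈ 3.31662, f(6) ≈ 3.60555, f(7) ≈ 3.87298, f(8) ≈ 4.12311, f(9) ≈ 4.35890.
Sum = Δu · [f(4) + f(5) + f(6) + ...].
Sum ≈ 22.27716.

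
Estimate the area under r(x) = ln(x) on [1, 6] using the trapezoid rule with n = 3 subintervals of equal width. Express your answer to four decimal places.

Δx = (6 − 1)/3 = 5/3.
r(1) ≈ 0.0000, r(8/3) ≈ 0.9808, r(13/3) ≈ 1.4663, r(6) ≈ 1.7918.
T_3 = (Δx/2)·[r(x_0) + 2r(x_1) + 2r(x_2) + r(x_3)].
Sum ≈ 5.5717.

5.5717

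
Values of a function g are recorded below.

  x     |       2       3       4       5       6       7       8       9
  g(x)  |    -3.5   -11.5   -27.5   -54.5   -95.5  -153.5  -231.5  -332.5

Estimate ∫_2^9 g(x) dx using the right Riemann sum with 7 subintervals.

-906.5

Δx = 1.
Sum = 1·[(-11.5) + (-27.5) + (-54.5) + (-95.5) + (-153.5) + (-231.5) + (-332.5)] = -906.5.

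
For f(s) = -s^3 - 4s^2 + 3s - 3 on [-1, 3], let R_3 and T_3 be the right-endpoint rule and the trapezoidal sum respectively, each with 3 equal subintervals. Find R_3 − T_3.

-32

R_3 ≈ -97.629630.
T_3 ≈ -65.629630.
R_3 − T_3 = -32.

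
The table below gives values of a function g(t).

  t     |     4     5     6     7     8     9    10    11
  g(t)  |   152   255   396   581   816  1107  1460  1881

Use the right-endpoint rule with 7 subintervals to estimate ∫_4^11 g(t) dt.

6496

Δt = 1.
Sum = 1·[255 + 396 + 581 + 816 + 1107 + 1460 + 1881] = 6496.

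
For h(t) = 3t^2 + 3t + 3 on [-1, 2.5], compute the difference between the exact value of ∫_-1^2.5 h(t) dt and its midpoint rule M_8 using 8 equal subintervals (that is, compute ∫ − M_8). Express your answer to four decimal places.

Exact integral: ∫_-1^2.5 h(t) dt = 35.
M_8 ≈ 34.832520.
Error ≈ 35 − 34.832520 ≈ 0.1675.

0.1675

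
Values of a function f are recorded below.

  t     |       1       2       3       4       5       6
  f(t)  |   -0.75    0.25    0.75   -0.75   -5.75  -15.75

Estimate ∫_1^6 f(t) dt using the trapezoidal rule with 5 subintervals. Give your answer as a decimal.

Δt = 1.
T_5 = (1/2)·[(-0.75) + 2·0.25 + 2·0.75 + 2·(-0.75) + 2·(-5.75) + (-15.75)] = -13.75.

-13.75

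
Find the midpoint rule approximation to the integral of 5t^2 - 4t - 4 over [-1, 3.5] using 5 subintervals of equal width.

31.10625

Δt = (3.5 − (-1))/5 = 0.9.
Midpoints: -0.55, 0.35, 1.25, 2.15, 3.05.
f(-0.55) = -0.2875, f(0.35) = -4.7875, f(1.25) = -1.1875, f(2.15) = 10.5125, f(3.05) = 30.3125.
Sum = Δt · [f(-0.55) + f(0.35) + f(1.25) + f(2.15) + f(3.05)].
Sum = 31.10625.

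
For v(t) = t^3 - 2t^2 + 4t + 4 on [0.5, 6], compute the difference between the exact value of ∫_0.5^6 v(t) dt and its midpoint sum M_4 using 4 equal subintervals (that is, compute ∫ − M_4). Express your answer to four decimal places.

Exact integral: ∫_0.5^6 v(t) dt ≈ 273.567708.
M_4 ≈ 266.852051.
Error ≈ 273.567708 − 266.852051 ≈ 6.7157.

6.7157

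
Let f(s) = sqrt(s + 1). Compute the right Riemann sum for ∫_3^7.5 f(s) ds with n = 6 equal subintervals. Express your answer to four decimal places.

Δs = (7.5 − 3)/6 = 0.75.
Right endpoints: 3.75, 4.5, 5.25, 6, 6.75, 7.5.
f(3.75) ≈ 2.1794, f(4.5) ≈ 2.3452, f(5.25) ≈ 2.5000, f(6) ≈ 2.6458, f(6.75) ≈ 2.7839, f(7.5) ≈ 2.9155.
Sum = Δs · [f(3.75) + f(4.5) + f(5.25) + ...].
Sum ≈ 11.5273.

11.5273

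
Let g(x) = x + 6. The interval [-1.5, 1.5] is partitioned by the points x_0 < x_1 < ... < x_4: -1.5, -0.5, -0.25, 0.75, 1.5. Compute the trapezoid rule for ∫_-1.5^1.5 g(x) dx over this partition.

18

Subinterval widths: 1, 0.25, 1, 0.75.
g(-1.5) = 4.5, g(-0.5) = 5.5, g(-0.25) = 5.75, g(0.75) = 6.75, g(1.5) = 7.5.
On each subinterval the trapezoid contributes (Δx_i/2)·[g(x_{i-1}) + g(x_i)].
Sum = 18.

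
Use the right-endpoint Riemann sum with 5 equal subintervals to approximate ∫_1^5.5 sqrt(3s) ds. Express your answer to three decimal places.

Δs = (5.5 − 1)/5 = 0.9.
Right endpoints: 1.9, 2.8, 3.7, 4.6, 5.5.
f(1.9) ≈ 2.387, f(2.8) ≈ 2.898, f(3.7) ≈ 3.332, f(4.6) ≈ 3.715, f(5.5) ≈ 4.062.
Sum = Δs · [f(1.9) + f(2.8) + f(3.7) + f(4.6) + f(5.5)].
Sum ≈ 14.755.

14.755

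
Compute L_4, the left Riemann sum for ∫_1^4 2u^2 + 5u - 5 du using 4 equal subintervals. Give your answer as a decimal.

48.1875

Δu = (4 − 1)/4 = 0.75.
Left endpoints: 1, 1.75, 2.5, 3.25.
f(1) = 2, f(1.75) = 9.875, f(2.5) = 20, f(3.25) = 32.375.
Sum = Δu · [f(1) + f(1.75) + f(2.5) + f(3.25)].
Sum = 48.1875.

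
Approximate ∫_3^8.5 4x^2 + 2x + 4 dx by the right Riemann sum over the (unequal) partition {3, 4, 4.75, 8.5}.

Subinterval widths: 1, 0.75, 3.75.
Right endpoints: 4, 4.75, 8.5.
f(4) = 76, f(4.75) = 103.75, f(8.5) = 310.
Sum = Σ Δx_i · f(x_i).
Sum = 1316.3125.

1316.3125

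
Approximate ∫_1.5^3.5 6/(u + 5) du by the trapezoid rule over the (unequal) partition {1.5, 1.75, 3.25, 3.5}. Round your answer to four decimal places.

Subinterval widths: 0.25, 1.5, 0.25.
f(1.5) = 12/13, f(1.75) = 8/9, f(3.25) = 8/11, f(3.5) = 12/17.
On each subinterval the trapezoid contributes (Δu_i/2)·[f(u_{i-1}) + f(u_i)].
Sum ≈ 1.6178.

1.6178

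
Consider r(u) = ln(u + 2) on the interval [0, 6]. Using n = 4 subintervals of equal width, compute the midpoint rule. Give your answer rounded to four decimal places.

9.2831

Δu = (6 − 0)/4 = 1.5.
Midpoints: 0.75, 2.25, 3.75, 5.25.
r(0.75) ≈ 1.0116, r(2.25) ≈ 1.4469, r(3.75) ≈ 1.7492, r(5.25) ≈ 1.9810.
Sum = Δu · [r(0.75) + r(2.25) + r(3.75) + r(5.25)].
Sum ≈ 9.2831.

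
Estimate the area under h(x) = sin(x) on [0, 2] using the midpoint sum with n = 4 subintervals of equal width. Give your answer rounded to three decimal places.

Δx = (2 − 0)/4 = 0.5.
Midpoints: 0.25, 0.75, 1.25, 1.75.
h(0.25) ≈ 0.247, h(0.75) ≈ 0.682, h(1.25) ≈ 0.949, h(1.75) ≈ 0.984.
Sum = Δx · [h(0.25) + h(0.75) + h(1.25) + h(1.75)].
Sum ≈ 1.431.

1.431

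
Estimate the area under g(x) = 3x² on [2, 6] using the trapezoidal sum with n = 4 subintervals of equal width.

210

Δx = (6 − 2)/4 = 1.
g(2) = 12, g(3) = 27, g(4) = 48, g(5) = 75, g(6) = 108.
T_4 = (Δx/2)·[g(x_0) + 2g(x_1) + 2g(x_2) + 2g(x_3) + g(x_4)].
Sum = 210.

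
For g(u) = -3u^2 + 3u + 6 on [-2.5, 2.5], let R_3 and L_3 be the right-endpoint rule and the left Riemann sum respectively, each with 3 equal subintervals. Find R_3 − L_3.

25

R_3 ≈ 4.30555556.
L_3 ≈ -20.69444444.
R_3 − L_3 = 25.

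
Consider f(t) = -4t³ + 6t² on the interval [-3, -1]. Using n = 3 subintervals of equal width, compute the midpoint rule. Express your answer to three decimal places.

Δt = (-1 − (-3))/3 = 2/3.
Midpoints: -8/3, -2, -4/3.
f(-8/3) = 3200/27, f(-2) = 56, f(-4/3) = 544/27.
Sum = Δt · [f(-8/3) + f(-2) + f(-4/3)].
Sum ≈ 129.778.

129.778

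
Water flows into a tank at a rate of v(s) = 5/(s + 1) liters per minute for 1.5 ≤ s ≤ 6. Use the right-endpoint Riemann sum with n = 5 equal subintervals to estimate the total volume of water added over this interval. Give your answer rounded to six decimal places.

4.615988

Δs = (6 − 1.5)/5 = 0.9.
Right endpoints: 2.4, 3.3, 4.2, 5.1, 6.
v(2.4) = 25/17, v(3.3) = 50/43, v(4.2) = 25/26, v(5.1) = 50/61, v(6) = 5/7.
Sum = Δs · [v(2.4) + v(3.3) + v(4.2) + v(5.1) + v(6)].
Sum ≈ 4.615988.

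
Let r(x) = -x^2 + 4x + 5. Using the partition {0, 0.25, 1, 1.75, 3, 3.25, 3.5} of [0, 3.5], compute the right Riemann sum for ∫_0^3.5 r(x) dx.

Subinterval widths: 0.25, 0.75, 0.75, 1.25, 0.25, 0.25.
Right endpoints: 0.25, 1, 1.75, 3, 3.25, 3.5.
r(0.25) = 5.9375, r(1) = 8, r(1.75) = 8.9375, r(3) = 8, r(3.25) = 7.4375, r(3.5) = 6.75.
Sum = Σ Δx_i · r(x_i).
Sum = 27.734375.

27.734375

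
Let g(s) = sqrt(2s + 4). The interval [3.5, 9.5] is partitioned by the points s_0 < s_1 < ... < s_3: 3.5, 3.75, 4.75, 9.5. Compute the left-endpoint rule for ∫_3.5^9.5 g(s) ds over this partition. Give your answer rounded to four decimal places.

Subinterval widths: 0.25, 1, 4.75.
Left endpoints: 3.5, 3.75, 4.75.
g(3.5) ≈ 3.3166, g(3.75) ≈ 3.3912, g(4.75) ≈ 3.6742.
Sum = Σ Δs_i · g(s_i).
Sum ≈ 21.6729.

21.6729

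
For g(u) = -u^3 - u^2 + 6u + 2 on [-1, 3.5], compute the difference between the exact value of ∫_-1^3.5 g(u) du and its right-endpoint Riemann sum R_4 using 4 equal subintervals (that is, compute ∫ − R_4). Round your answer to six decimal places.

Exact integral: ∫_-1^3.5 g(u) du = -9.140625.
R_4 ≈ -29.46972656.
Error ≈ -9.140625 − (-29.46972656) ≈ 20.329102.

20.329102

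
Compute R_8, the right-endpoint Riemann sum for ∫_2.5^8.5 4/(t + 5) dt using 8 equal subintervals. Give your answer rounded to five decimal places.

2.26456

Δt = (8.5 − 2.5)/8 = 0.75.
Right endpoints: 3.25, 4, 4.75, 5.5, 6.25, 7, 7.75, 8.5.
f(3.25) = 16/33, f(4) = 4/9, f(4.75) = 16/39, f(5.5) = 8/21, f(6.25) = 16/45, f(7) = 1/3, f(7.75) = 16/51, f(8.5) = 8/27.
Sum = Δt · [f(3.25) + f(4) + f(4.75) + ...].
Sum ≈ 2.26456.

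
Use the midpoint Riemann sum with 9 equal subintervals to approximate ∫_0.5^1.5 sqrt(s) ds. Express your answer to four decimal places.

Δs = (1.5 − 0.5)/9 = 1/9.
Midpoints: 5/9, 2/3, 7/9, 8/9, 1, 10/9, 11/9, 4/3, 13/9.
f(5/9) ≈ 0.7454, f(2/3) ≈ 0.8165, f(7/9) ≈ 0.8819, f(8/9) ≈ 0.9428, f(1) ≈ 1.0000, f(10/9) ≈ 1.0541, f(11/9) ≈ 1.1055, f(4/3) ≈ 1.1547, f(13/9) ≈ 1.2019.
Sum = Δs · [f(5/9) + f(2/3) + f(7/9) + ...].
Sum ≈ 0.9892.

0.9892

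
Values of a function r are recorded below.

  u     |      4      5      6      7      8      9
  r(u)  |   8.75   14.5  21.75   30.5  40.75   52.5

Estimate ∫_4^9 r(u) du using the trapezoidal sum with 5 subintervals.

138.125

Δu = 1.
T_5 = (1/2)·[8.75 + 2·14.5 + 2·21.75 + 2·30.5 + 2·40.75 + 52.5] = 138.125.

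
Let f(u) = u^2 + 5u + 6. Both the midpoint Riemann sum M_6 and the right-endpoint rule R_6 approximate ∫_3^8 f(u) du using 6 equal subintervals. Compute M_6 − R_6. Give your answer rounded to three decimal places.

-34.201

M_6 ≈ 328.87731.
R_6 ≈ 363.07870.
M_6 − R_6 ≈ -34.201.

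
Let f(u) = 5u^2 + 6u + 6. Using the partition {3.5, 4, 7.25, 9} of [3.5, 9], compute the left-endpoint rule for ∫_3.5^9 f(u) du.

948.171875

Subinterval widths: 0.5, 3.25, 1.75.
Left endpoints: 3.5, 4, 7.25.
f(3.5) = 88.25, f(4) = 110, f(7.25) = 312.3125.
Sum = Σ Δu_i · f(u_i).
Sum = 948.171875.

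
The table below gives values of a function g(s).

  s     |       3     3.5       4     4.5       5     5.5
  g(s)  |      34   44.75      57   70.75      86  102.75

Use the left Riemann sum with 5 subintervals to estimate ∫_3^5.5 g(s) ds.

Δs = 0.5.
Sum = 0.5·[34 + 44.75 + 57 + 70.75 + 86] = 146.25.

146.25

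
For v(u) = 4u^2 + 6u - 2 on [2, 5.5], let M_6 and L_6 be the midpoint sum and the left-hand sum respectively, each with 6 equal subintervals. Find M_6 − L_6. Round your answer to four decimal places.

35.5590

M_6 ≈ 282.519676.
L_6 ≈ 246.960648.
M_6 − L_6 ≈ 35.5590.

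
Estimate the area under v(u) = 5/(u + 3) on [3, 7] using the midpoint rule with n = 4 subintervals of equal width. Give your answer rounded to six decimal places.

2.550449

Δu = (7 − 3)/4 = 1.
Midpoints: 3.5, 4.5, 5.5, 6.5.
v(3.5) = 10/13, v(4.5) = 2/3, v(5.5) = 10/17, v(6.5) = 10/19.
Sum = Δu · [v(3.5) + v(4.5) + v(5.5) + v(6.5)].
Sum ≈ 2.550449.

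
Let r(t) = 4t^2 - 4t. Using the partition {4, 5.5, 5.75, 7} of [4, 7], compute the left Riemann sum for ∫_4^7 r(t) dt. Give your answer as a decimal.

233.3125

Subinterval widths: 1.5, 0.25, 1.25.
Left endpoints: 4, 5.5, 5.75.
r(4) = 48, r(5.5) = 99, r(5.75) = 109.25.
Sum = Σ Δt_i · r(t_i).
Sum = 233.3125.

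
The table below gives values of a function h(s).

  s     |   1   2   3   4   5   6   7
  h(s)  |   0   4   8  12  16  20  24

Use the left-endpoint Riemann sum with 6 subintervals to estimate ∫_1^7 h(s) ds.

60

Δs = 1.
Sum = 1·[0 + 4 + 8 + 12 + 16 + 20] = 60.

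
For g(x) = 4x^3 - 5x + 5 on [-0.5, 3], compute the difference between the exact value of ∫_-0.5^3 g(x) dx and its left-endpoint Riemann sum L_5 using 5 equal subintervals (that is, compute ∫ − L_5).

27.5625

Exact integral: ∫_-0.5^3 g(x) dx = 76.5625.
L_5 = 49.
Error = 76.5625 − 49 = 27.5625.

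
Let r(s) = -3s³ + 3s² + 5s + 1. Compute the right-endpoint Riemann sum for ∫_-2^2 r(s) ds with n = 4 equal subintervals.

8

Δs = (2 − (-2))/4 = 1.
Right endpoints: -1, 0, 1, 2.
r(-1) = 2, r(0) = 1, r(1) = 6, r(2) = -1.
Sum = Δs · [r(-1) + r(0) + r(1) + r(2)].
Sum = 8.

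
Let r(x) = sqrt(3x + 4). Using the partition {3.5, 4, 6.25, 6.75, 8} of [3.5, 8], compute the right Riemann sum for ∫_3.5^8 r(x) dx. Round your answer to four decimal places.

Subinterval widths: 0.5, 2.25, 0.5, 1.25.
Right endpoints: 4, 6.25, 6.75, 8.
r(4) ≈ 4.0000, r(6.25) ≈ 4.7697, r(6.75) ≈ 4.9244, r(8) ≈ 5.2915.
Sum = Σ Δx_i · r(x_i).
Sum ≈ 21.8084.

21.8084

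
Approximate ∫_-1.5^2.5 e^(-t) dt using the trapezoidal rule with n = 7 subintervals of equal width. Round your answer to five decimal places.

Δt = (2.5 − (-1.5))/7 = 4/7.
f(-1.5) ≈ 4.48169, f(-13/14) ≈ 2.53089, f(-5/14) ≈ 1.42924, f(3/14) ≈ 0.80712, f(11/14) ≈ 0.45579, f(19/14) ≈ 0.25740, f(27/14) ≈ 0.14536, f(2.5) ≈ 0.08208.
T_7 = (Δt/2)·[f(t_0) + 2f(t_1) + ... + 2f(t_{6}) + f(t_7)].
Sum ≈ 4.51867.

4.51867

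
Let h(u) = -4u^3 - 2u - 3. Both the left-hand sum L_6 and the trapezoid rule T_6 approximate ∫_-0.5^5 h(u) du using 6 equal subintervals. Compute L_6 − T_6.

234.4375

L_6 = -452.546875.
T_6 = -686.984375.
L_6 − T_6 = 234.4375.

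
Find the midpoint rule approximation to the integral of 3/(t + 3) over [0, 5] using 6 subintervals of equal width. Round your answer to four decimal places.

2.9343

Δt = (5 − 0)/6 = 5/6.
Midpoints: 5/12, 1.25, 25/12, 35/12, 3.75, 55/12.
f(5/12) = 36/41, f(1.25) = 12/17, f(25/12) = 36/61, f(35/12) = 36/71, f(3.75) = 4/9, f(55/12) = 36/91.
Sum = Δt · [f(5/12) + f(1.25) + f(25/12) + ...].
Sum ≈ 2.9343.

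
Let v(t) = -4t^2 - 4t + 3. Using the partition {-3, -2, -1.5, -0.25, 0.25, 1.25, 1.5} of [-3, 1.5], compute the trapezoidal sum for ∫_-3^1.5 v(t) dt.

Subinterval widths: 1, 0.5, 1.25, 0.5, 1, 0.25.
v(-3) = -21, v(-2) = -5, v(-1.5) = 0, v(-0.25) = 3.75, v(0.25) = 1.75, v(1.25) = -8.25, v(1.5) = -12.
On each subinterval the trapezoid contributes (Δt_i/2)·[v(t_{i-1}) + v(t_i)].
Sum = -16.3125.

-16.3125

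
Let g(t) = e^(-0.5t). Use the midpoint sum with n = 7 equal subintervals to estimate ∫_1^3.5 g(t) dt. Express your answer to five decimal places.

Δt = (3.5 − 1)/7 = 5/14.
Midpoints: 33/28, 43/28, 53/28, 2.25, 73/28, 83/28, 93/28.
g(33/28) ≈ 0.55472, g(43/28) ≈ 0.46401, g(53/28) ≈ 0.38812, g(2.25) ≈ 0.32465, g(73/28) ≈ 0.27156, g(83/28) ≈ 0.22715, g(93/28) ≈ 0.19000.
Sum = Δt · [g(33/28) + g(43/28) + g(53/28) + ...].
Sum ≈ 0.86436.

0.86436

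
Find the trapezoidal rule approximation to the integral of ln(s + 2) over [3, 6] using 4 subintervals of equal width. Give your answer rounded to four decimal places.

Δs = (6 − 3)/4 = 0.75.
f(3) ≈ 1.6094, f(3.75) ≈ 1.7492, f(4.5) ≈ 1.8718, f(5.25) ≈ 1.9810, f(6) ≈ 2.0794.
T_4 = (Δs/2)·[f(s_0) + 2f(s_1) + 2f(s_2) + 2f(s_3) + f(s_4)].
Sum ≈ 5.5848.

5.5848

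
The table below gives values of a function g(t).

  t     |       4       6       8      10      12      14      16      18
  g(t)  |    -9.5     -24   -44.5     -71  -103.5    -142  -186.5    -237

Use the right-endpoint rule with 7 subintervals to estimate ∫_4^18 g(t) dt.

-1617

Δt = 2.
Sum = 2·[(-24) + (-44.5) + (-71) + (-103.5) + (-142) + (-186.5) + (-237)] = -1617.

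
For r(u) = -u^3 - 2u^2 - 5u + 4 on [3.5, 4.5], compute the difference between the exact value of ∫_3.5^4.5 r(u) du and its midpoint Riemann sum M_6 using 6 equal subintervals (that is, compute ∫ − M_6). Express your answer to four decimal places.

Exact integral: ∫_3.5^4.5 r(u) du ≈ -113.166667.
M_6 ≈ -113.134259.
Error ≈ -113.166667 − (-113.134259) ≈ -0.0324.

-0.0324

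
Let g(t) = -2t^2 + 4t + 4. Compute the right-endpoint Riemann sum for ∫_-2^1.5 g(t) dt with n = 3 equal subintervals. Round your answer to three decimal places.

11.537

Δt = (1.5 − (-2))/3 = 7/6.
Right endpoints: -5/6, 1/3, 1.5.
g(-5/6) = -13/18, g(1/3) = 46/9, g(1.5) = 5.5.
Sum = Δt · [g(-5/6) + g(1/3) + g(1.5)].
Sum ≈ 11.537.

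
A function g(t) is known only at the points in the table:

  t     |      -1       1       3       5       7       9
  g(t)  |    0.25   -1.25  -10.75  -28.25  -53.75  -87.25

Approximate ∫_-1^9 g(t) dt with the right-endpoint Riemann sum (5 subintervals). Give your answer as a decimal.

Δt = 2.
Sum = 2·[(-1.25) + (-10.75) + (-28.25) + (-53.75) + (-87.25)] = -362.5.

-362.5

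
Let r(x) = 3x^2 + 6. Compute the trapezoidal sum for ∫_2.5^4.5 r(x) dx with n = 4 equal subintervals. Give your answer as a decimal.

Δx = (4.5 − 2.5)/4 = 0.5.
r(2.5) = 24.75, r(3) = 33, r(3.5) = 42.75, r(4) = 54, r(4.5) = 66.75.
T_4 = (Δx/2)·[r(x_0) + 2r(x_1) + 2r(x_2) + 2r(x_3) + r(x_4)].
Sum = 87.75.

87.75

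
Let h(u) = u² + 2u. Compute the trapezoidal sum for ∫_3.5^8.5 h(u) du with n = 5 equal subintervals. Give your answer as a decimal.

Δu = (8.5 − 3.5)/5 = 1.
h(3.5) = 19.25, h(4.5) = 29.25, h(5.5) = 41.25, h(6.5) = 55.25, h(7.5) = 71.25, h(8.5) = 89.25.
T_5 = (Δu/2)·[h(u_0) + 2h(u_1) + ... + 2h(u_{4}) + h(u_5)].
Sum = 251.25.

251.25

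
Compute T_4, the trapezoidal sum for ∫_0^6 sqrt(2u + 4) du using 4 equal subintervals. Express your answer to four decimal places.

Δu = (6 − 0)/4 = 1.5.
f(0) ≈ 2.0000, f(1.5) ≈ 2.6458, f(3) ≈ 3.1623, f(4.5) ≈ 3.6056, f(6) ≈ 4.0000.
T_4 = (Δu/2)·[f(u_0) + 2f(u_1) + 2f(u_2) + 2f(u_3) + f(u_4)].
Sum ≈ 18.6204.

18.6204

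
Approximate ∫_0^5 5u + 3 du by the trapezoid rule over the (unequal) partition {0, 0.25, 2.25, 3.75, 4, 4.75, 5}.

Subinterval widths: 0.25, 2, 1.5, 0.25, 0.75, 0.25.
f(0) = 3, f(0.25) = 4.25, f(2.25) = 14.25, f(3.75) = 21.75, f(4) = 23, f(4.75) = 26.75, f(5) = 28.
On each subinterval the trapezoid contributes (Δu_i/2)·[f(u_{i-1}) + f(u_i)].
Sum = 77.5.

77.5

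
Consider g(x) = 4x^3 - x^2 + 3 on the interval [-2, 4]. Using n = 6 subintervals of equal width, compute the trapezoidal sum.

245

Δx = (4 − (-2))/6 = 1.
g(-2) = -33, g(-1) = -2, g(0) = 3, g(1) = 6, g(2) = 31, g(3) = 102, g(4) = 243.
T_6 = (Δx/2)·[g(x_0) + 2g(x_1) + ... + 2g(x_{5}) + g(x_6)].
Sum = 245.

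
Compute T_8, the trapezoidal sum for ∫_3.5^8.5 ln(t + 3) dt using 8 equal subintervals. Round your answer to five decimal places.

10.91810

Δt = (8.5 − 3.5)/8 = 0.625.
f(3.5) ≈ 1.87180, f(4.125) ≈ 1.96361, f(4.75) ≈ 2.04769, f(5.375) ≈ 2.12525, f(6) ≈ 2.19722, f(6.625) ≈ 2.26436, f(7.25) ≈ 2.32728, f(7.875) ≈ 2.38647, f(8.5) ≈ 2.44235.
T_8 = (Δt/2)·[f(t_0) + 2f(t_1) + ... + 2f(t_{7}) + f(t_8)].
Sum ≈ 10.91810.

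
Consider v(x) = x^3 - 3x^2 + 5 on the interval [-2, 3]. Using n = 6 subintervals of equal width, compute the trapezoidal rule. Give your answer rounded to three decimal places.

5.382

Δx = (3 − (-2))/6 = 5/6.
v(-2) = -15, v(-7/6) = -145/216, v(-1/3) = 125/27, v(0.5) = 4.375, v(4/3) = 55/27, v(13/6) = 235/216, v(3) = 5.
T_6 = (Δx/2)·[v(x_0) + 2v(x_1) + ... + 2v(x_{5}) + v(x_6)].
Sum ≈ 5.382.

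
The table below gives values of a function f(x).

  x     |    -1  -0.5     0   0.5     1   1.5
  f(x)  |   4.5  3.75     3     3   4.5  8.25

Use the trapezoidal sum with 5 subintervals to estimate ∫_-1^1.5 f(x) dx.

Δx = 0.5.
T_5 = (0.5/2)·[4.5 + 2·3.75 + 2·3 + 2·3 + 2·4.5 + 8.25] = 10.3125.

10.3125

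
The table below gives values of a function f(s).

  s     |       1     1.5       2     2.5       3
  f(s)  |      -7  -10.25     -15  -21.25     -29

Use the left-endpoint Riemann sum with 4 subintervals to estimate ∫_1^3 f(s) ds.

-26.75

Δs = 0.5.
Sum = 0.5·[(-7) + (-10.25) + (-15) + (-21.25)] = -26.75.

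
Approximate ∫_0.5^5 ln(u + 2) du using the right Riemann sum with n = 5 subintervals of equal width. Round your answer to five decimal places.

7.27672

Δu = (5 − 0.5)/5 = 0.9.
Right endpoints: 1.4, 2.3, 3.2, 4.1, 5.
f(1.4) ≈ 1.22378, f(2.3) ≈ 1.45862, f(3.2) ≈ 1.64866, f(4.1) ≈ 1.80829, f(5) ≈ 1.94591.
Sum = Δu · [f(1.4) + f(2.3) + f(3.2) + f(4.1) + f(5)].
Sum ≈ 7.27672.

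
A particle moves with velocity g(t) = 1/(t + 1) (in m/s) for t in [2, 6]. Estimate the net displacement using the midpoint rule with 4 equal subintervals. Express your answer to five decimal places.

0.84360

Δt = (6 − 2)/4 = 1.
Midpoints: 2.5, 3.5, 4.5, 5.5.
g(2.5) = 2/7, g(3.5) = 2/9, g(4.5) = 2/11, g(5.5) = 2/13.
Sum = Δt · [g(2.5) + g(3.5) + g(4.5) + g(5.5)].
Sum ≈ 0.84360.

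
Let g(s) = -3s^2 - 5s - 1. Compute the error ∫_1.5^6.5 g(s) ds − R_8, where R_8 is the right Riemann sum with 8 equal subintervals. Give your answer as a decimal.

46.2890625

Exact integral: ∫_1.5^6.5 g(s) ds = -376.25.
R_8 = -422.5390625.
Error = -376.25 − (-422.5390625) = 46.2890625.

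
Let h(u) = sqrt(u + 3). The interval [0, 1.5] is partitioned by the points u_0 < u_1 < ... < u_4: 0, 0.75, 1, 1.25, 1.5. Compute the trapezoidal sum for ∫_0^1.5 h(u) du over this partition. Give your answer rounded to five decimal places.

2.89832

Subinterval widths: 0.75, 0.25, 0.25, 0.25.
h(0) ≈ 1.73205, h(0.75) ≈ 1.93649, h(1) ≈ 2.00000, h(1.25) ≈ 2.06155, h(1.5) ≈ 2.12132.
On each subinterval the trapezoid contributes (Δu_i/2)·[h(u_{i-1}) + h(u_i)].
Sum ≈ 2.89832.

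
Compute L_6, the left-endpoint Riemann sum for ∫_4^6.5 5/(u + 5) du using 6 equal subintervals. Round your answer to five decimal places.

1.25112

Δu = (6.5 − 4)/6 = 5/12.
Left endpoints: 4, 53/12, 29/6, 5.25, 17/3, 73/12.
f(4) = 5/9, f(53/12) = 60/113, f(29/6) = 30/59, f(5.25) = 20/41, f(17/3) = 0.46875, f(73/12) = 60/133.
Sum = Δu · [f(4) + f(53/12) + f(29/6) + ...].
Sum ≈ 1.25112.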